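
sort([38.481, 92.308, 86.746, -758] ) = [-758, 38.481, 86.746, 92.308]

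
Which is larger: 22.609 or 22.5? 22.609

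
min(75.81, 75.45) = 75.45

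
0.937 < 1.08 True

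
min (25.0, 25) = 25.0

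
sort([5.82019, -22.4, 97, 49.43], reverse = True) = [97, 49.43, 5.82019, -22.4]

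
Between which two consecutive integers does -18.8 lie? -19 and -18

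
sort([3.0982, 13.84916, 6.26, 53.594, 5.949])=[3.0982, 5.949, 6.26, 13.84916, 53.594]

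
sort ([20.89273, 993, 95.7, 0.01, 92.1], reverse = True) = [993, 95.7, 92.1, 20.89273, 0.01]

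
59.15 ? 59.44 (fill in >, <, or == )<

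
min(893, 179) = 179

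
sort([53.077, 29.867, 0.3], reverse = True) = [53.077, 29.867, 0.3]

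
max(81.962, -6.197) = 81.962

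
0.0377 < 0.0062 False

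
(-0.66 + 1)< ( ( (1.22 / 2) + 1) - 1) True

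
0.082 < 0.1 True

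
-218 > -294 True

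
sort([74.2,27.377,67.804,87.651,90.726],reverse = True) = [90.726,87.651,74.2,67.804,27.377]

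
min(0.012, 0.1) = 0.012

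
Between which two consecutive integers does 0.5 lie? 0 and 1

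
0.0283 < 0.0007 False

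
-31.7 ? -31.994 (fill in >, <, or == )>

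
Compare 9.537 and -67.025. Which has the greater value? 9.537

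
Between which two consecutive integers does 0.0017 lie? 0 and 1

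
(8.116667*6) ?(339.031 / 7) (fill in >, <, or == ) >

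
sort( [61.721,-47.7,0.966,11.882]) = [-47.7,0.966,11.882,61.721]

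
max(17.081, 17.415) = 17.415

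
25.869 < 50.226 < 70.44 True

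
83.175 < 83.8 True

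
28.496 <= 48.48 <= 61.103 True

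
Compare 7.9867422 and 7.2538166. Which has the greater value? 7.9867422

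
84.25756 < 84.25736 False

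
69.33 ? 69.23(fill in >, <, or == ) >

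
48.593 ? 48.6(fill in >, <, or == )<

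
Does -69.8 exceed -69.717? No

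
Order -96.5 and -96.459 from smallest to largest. -96.5, -96.459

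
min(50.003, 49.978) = 49.978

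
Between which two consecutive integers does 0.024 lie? 0 and 1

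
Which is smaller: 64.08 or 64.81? 64.08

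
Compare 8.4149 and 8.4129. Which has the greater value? 8.4149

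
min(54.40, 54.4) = 54.40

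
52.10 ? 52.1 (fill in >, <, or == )==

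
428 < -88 False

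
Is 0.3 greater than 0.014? Yes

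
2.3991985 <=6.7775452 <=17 True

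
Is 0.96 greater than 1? No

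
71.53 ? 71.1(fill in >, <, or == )>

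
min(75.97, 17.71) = 17.71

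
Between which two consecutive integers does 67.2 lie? 67 and 68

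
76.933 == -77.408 False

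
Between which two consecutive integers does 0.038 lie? 0 and 1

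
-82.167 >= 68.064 False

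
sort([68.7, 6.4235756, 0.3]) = [0.3, 6.4235756, 68.7]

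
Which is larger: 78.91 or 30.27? 78.91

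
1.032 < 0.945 False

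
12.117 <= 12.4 True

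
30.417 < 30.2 False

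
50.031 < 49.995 False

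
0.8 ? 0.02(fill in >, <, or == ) >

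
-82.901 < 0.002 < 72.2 True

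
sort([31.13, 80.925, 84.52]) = [31.13, 80.925, 84.52]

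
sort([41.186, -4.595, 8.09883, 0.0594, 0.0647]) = [-4.595, 0.0594, 0.0647, 8.09883, 41.186]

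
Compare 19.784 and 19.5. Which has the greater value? 19.784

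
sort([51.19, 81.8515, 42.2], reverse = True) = [81.8515, 51.19, 42.2]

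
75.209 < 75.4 True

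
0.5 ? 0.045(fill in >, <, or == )>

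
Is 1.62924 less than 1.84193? Yes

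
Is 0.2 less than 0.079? No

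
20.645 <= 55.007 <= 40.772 False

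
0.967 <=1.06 True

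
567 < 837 True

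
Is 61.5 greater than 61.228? Yes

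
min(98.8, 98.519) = 98.519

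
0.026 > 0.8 False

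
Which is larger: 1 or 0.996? 1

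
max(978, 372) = 978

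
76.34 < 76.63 True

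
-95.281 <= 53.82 True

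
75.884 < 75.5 False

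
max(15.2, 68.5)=68.5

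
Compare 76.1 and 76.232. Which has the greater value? 76.232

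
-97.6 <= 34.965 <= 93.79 True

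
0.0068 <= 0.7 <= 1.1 True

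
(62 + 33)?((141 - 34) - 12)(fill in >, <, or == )==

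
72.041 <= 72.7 True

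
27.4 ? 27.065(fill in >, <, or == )>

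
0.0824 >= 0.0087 True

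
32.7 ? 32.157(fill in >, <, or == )>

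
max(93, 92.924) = 93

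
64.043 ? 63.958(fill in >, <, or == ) >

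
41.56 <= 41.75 True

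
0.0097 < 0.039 True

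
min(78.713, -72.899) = -72.899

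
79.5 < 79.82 True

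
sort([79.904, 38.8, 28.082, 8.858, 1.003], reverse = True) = [79.904, 38.8, 28.082, 8.858, 1.003]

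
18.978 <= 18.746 False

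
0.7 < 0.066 False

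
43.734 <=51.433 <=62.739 True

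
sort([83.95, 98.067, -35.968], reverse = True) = [98.067, 83.95, -35.968]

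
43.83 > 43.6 True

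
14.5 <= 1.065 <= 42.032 False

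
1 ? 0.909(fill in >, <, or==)>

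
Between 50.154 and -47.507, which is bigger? 50.154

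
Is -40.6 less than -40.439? Yes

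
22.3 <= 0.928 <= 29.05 False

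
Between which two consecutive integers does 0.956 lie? 0 and 1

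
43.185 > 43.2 False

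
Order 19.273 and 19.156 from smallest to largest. 19.156,19.273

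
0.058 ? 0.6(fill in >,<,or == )<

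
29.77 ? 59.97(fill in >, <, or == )<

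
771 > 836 False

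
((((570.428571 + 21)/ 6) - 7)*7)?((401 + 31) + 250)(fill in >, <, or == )<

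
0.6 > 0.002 True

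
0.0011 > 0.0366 False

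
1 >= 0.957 True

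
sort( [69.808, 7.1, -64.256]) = [-64.256, 7.1, 69.808]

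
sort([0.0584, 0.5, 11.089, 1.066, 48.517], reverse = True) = [48.517, 11.089, 1.066, 0.5, 0.0584]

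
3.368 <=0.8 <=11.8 False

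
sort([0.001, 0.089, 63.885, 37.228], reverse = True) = [63.885, 37.228, 0.089, 0.001]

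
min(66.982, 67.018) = 66.982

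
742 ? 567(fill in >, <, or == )>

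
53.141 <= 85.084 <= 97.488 True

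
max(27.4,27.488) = 27.488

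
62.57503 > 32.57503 True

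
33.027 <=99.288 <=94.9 False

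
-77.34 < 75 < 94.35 True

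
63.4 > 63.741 False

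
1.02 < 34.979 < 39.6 True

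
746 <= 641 False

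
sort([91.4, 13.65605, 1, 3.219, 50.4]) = [1, 3.219, 13.65605, 50.4, 91.4]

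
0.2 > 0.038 True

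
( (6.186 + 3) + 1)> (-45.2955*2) True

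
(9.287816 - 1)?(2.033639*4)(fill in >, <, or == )>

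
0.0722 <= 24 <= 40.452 True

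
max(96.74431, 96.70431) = 96.74431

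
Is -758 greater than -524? No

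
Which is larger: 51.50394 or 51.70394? 51.70394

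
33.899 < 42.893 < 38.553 False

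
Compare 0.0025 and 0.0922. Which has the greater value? 0.0922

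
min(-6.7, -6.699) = -6.7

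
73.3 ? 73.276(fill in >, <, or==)>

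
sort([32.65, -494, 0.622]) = [-494, 0.622, 32.65]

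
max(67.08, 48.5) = 67.08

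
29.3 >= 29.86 False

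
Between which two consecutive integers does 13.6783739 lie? 13 and 14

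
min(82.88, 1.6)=1.6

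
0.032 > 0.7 False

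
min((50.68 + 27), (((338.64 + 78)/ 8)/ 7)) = 7.44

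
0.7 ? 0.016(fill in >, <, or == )>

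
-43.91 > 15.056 False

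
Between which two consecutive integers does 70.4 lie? 70 and 71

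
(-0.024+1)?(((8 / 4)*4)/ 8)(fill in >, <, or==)<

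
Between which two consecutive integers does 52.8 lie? 52 and 53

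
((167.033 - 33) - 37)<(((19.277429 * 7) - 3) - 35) False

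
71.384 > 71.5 False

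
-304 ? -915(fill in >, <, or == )>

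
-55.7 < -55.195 True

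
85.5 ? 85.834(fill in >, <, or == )<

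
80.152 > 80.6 False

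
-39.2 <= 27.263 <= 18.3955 False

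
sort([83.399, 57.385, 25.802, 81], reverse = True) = [83.399, 81, 57.385, 25.802]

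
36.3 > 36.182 True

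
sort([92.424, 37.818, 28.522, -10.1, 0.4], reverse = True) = [92.424, 37.818, 28.522, 0.4, -10.1]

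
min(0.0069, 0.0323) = 0.0069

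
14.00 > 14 False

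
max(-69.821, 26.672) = 26.672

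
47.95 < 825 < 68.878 False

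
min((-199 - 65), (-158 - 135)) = -293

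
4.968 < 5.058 True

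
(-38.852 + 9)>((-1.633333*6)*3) False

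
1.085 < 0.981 False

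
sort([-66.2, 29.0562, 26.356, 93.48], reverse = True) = [93.48, 29.0562, 26.356, -66.2]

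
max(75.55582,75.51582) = 75.55582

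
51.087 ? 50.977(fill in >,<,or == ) >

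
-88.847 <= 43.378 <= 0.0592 False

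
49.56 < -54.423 False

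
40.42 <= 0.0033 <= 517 False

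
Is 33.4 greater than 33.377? Yes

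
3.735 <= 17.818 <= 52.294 True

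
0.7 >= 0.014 True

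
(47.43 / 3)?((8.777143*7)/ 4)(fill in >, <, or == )>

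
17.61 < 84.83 True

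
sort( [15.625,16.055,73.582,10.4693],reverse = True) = [73.582,16.055,15.625,10.4693]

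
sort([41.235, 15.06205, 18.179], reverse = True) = [41.235, 18.179, 15.06205]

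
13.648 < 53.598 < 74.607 True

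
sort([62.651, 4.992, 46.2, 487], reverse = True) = [487, 62.651, 46.2, 4.992]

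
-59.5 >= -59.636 True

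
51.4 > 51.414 False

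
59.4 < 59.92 True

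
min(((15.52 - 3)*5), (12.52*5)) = 62.6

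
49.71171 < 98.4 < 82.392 False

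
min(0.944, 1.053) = 0.944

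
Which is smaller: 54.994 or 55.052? 54.994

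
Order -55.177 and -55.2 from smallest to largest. -55.2, -55.177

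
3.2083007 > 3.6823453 False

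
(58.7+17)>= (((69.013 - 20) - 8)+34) True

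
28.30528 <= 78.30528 True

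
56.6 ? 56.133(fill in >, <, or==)>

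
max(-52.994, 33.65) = 33.65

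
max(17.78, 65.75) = 65.75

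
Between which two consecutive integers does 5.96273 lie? 5 and 6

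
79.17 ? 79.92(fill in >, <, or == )<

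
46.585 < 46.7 True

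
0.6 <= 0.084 False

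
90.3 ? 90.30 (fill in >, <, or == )==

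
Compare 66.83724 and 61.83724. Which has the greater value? 66.83724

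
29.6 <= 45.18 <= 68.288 True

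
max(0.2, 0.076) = 0.2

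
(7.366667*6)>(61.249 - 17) False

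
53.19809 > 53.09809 True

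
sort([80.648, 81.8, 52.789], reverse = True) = [81.8, 80.648, 52.789]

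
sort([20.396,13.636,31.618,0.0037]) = [0.0037,13.636,20.396,31.618]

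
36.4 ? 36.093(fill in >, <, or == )>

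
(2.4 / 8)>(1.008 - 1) True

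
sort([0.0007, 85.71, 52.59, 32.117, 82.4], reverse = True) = [85.71, 82.4, 52.59, 32.117, 0.0007]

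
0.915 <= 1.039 True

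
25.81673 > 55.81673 False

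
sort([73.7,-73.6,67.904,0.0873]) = [-73.6,0.0873,67.904,73.7]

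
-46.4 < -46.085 True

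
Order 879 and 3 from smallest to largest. 3, 879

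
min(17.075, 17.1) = 17.075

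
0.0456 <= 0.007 False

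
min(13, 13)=13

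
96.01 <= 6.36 False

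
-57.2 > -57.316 True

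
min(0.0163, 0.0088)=0.0088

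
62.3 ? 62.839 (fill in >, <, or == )<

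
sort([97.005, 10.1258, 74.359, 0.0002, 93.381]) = [0.0002, 10.1258, 74.359, 93.381, 97.005]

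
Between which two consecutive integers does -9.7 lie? -10 and -9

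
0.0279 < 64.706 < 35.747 False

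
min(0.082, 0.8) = 0.082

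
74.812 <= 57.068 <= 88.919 False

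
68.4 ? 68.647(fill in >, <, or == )<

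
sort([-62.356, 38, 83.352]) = [-62.356, 38, 83.352]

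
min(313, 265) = 265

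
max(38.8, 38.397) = 38.8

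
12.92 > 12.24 True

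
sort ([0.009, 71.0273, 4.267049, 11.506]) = [0.009, 4.267049, 11.506, 71.0273]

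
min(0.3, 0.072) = 0.072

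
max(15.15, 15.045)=15.15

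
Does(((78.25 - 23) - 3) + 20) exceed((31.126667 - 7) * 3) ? No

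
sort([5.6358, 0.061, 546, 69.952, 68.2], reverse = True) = [546, 69.952, 68.2, 5.6358, 0.061]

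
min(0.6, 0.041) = 0.041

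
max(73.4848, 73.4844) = 73.4848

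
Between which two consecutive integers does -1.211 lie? -2 and -1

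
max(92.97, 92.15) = 92.97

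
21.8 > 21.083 True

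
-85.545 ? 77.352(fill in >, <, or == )<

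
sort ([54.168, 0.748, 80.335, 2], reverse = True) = [80.335, 54.168, 2, 0.748]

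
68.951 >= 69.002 False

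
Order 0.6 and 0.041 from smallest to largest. 0.041, 0.6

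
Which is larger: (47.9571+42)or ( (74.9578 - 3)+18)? ( (74.9578 - 3)+18)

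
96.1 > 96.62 False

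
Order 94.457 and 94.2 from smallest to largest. 94.2, 94.457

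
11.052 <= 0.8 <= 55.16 False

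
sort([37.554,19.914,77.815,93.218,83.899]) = [19.914,37.554,77.815,83.899,93.218]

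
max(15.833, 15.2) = 15.833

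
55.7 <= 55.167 False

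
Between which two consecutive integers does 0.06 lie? 0 and 1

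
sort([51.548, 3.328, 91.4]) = [3.328, 51.548, 91.4]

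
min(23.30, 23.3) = 23.30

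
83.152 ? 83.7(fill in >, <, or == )<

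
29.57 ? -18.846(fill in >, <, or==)>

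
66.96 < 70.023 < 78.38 True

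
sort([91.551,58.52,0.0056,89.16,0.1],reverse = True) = [91.551,89.16,58.52,0.1,0.0056]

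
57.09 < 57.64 True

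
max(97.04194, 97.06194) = 97.06194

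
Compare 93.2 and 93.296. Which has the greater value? 93.296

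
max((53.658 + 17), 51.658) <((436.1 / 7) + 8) False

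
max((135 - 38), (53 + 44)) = 97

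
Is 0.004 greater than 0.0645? No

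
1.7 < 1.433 False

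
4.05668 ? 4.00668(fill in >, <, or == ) >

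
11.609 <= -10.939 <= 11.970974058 False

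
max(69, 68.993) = 69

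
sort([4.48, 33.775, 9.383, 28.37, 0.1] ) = [0.1, 4.48, 9.383, 28.37, 33.775]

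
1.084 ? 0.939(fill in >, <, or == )>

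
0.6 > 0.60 False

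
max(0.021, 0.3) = 0.3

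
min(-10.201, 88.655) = -10.201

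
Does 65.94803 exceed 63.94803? Yes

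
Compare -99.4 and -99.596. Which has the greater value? -99.4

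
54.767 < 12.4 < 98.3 False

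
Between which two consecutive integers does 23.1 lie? 23 and 24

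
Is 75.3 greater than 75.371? No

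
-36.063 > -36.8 True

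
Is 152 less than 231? Yes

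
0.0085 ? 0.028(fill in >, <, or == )<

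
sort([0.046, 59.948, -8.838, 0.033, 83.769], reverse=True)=[83.769, 59.948, 0.046, 0.033, -8.838]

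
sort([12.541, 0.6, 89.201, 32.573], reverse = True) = [89.201, 32.573, 12.541, 0.6]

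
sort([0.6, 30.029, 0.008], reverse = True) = [30.029, 0.6, 0.008]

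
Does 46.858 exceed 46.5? Yes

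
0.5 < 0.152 False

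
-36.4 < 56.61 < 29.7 False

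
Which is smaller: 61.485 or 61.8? 61.485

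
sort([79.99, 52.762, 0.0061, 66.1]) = [0.0061, 52.762, 66.1, 79.99]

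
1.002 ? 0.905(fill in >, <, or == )>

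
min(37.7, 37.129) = 37.129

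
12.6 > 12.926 False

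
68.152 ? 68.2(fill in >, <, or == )<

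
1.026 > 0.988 True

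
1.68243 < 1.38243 False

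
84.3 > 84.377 False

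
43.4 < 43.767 True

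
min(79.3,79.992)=79.3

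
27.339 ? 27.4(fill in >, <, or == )<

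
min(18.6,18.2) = 18.2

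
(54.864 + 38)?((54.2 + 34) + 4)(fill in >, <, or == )>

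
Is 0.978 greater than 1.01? No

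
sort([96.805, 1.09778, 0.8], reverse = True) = [96.805, 1.09778, 0.8]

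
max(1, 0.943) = 1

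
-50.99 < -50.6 True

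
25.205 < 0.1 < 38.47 False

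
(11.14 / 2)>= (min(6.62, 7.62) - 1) False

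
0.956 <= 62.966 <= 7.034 False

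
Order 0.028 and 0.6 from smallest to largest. 0.028, 0.6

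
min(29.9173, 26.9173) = 26.9173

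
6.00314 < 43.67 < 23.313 False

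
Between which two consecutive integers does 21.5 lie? 21 and 22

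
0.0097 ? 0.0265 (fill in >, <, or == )<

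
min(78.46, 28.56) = 28.56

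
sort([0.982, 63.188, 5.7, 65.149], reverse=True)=[65.149, 63.188, 5.7, 0.982]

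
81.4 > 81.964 False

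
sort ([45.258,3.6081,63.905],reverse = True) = [63.905,45.258,3.6081]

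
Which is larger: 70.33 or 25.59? 70.33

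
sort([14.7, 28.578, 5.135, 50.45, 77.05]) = [5.135, 14.7, 28.578, 50.45, 77.05]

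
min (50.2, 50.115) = 50.115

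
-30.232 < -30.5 False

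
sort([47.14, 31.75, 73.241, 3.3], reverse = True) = [73.241, 47.14, 31.75, 3.3]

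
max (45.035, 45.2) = 45.2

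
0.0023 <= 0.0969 True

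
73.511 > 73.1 True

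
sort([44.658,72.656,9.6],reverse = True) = [72.656,44.658,9.6]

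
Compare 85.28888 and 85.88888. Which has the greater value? 85.88888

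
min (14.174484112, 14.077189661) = 14.077189661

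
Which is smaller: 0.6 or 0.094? 0.094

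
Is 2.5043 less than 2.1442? No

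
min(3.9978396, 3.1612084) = 3.1612084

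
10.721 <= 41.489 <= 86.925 True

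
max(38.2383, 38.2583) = 38.2583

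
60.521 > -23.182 True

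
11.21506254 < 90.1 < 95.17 True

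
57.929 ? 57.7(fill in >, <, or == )>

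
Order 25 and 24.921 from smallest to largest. 24.921, 25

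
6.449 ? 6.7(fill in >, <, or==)<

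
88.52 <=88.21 False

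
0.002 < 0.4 True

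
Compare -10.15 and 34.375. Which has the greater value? 34.375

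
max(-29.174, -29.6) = -29.174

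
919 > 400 True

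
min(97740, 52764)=52764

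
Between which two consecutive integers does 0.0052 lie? 0 and 1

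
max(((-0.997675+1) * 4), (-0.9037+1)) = 0.0963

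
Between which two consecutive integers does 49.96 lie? 49 and 50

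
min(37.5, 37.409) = 37.409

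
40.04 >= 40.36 False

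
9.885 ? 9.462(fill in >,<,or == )>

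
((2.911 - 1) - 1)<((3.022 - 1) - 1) True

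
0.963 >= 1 False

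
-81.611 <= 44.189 True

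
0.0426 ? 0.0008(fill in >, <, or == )>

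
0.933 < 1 True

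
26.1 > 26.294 False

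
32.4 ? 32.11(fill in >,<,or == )>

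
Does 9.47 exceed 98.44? No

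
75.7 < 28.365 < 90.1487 False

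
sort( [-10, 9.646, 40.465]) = [-10, 9.646, 40.465]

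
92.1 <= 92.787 True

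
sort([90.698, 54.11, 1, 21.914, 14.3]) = [1, 14.3, 21.914, 54.11, 90.698]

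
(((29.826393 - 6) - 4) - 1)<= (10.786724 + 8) False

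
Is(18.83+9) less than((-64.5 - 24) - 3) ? No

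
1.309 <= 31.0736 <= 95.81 True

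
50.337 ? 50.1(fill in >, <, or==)>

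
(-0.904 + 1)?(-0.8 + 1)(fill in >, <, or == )<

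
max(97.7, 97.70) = 97.70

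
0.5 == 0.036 False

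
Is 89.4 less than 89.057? No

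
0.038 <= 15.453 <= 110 True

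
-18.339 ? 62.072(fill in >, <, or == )<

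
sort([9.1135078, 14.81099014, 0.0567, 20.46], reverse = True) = [20.46, 14.81099014, 9.1135078, 0.0567]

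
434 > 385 True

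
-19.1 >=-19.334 True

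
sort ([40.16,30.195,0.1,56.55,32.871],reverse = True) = [56.55,40.16,32.871,30.195,0.1]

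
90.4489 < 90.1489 False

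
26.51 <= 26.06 False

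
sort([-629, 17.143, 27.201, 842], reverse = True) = [842, 27.201, 17.143, -629]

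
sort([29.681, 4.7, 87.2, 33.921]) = [4.7, 29.681, 33.921, 87.2]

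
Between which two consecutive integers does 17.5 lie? 17 and 18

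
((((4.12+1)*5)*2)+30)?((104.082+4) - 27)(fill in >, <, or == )>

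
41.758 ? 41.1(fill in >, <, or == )>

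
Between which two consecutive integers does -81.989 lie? -82 and -81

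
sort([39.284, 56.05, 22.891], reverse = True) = [56.05, 39.284, 22.891]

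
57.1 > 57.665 False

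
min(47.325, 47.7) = 47.325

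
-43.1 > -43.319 True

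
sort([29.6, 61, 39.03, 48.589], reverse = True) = [61, 48.589, 39.03, 29.6]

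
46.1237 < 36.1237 False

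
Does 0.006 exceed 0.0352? No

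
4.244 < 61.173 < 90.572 True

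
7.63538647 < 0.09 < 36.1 False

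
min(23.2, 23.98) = 23.2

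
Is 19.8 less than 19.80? No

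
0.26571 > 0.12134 True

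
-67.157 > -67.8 True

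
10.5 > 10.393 True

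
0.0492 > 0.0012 True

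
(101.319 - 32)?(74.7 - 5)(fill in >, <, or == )<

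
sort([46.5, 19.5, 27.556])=[19.5, 27.556, 46.5]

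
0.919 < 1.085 True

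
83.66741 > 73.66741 True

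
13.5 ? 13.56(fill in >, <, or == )<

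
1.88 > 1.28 True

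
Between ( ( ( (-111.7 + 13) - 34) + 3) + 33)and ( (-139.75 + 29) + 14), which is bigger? ( ( ( (-111.7 + 13) - 34) + 3) + 33)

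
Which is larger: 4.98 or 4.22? 4.98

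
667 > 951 False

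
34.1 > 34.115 False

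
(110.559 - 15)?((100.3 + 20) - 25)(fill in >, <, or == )>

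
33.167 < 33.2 True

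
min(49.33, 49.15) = 49.15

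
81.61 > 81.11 True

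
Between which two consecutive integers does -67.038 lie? -68 and -67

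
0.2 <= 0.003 False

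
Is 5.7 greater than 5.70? No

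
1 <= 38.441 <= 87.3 True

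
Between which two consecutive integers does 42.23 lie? 42 and 43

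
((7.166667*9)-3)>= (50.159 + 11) True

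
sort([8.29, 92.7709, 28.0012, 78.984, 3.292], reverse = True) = [92.7709, 78.984, 28.0012, 8.29, 3.292]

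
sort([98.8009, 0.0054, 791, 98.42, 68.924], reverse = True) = [791, 98.8009, 98.42, 68.924, 0.0054]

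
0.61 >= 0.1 True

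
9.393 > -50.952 True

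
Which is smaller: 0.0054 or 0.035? 0.0054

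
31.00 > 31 False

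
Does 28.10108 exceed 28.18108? No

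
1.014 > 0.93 True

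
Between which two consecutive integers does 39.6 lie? 39 and 40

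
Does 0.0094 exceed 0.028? No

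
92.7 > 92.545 True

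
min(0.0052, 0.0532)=0.0052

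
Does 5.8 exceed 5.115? Yes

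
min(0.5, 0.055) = 0.055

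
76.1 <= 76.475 True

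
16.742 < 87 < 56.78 False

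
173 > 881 False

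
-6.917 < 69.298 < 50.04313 False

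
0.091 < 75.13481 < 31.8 False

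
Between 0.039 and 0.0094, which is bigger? 0.039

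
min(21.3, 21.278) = 21.278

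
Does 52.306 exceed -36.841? Yes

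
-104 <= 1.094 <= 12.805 True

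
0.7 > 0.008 True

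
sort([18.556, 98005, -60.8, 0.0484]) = [-60.8, 0.0484, 18.556, 98005]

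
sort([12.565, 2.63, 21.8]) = [2.63, 12.565, 21.8]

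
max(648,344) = 648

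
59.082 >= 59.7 False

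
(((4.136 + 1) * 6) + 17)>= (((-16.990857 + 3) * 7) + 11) True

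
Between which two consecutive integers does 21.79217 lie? 21 and 22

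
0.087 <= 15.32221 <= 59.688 True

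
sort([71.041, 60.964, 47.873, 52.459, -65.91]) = [-65.91, 47.873, 52.459, 60.964, 71.041]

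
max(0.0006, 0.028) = 0.028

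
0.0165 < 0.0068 False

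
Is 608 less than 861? Yes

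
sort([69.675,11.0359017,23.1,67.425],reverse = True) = [69.675,67.425,23.1,11.0359017]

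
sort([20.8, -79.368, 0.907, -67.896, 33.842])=[-79.368, -67.896, 0.907, 20.8, 33.842]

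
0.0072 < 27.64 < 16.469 False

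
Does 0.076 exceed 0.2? No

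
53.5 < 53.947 True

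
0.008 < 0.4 True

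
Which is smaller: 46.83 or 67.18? 46.83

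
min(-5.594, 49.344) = -5.594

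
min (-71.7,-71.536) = -71.7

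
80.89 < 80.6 False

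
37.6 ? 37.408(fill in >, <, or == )>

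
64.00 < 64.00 False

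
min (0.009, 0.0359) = 0.009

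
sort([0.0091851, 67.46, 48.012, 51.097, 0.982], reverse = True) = [67.46, 51.097, 48.012, 0.982, 0.0091851]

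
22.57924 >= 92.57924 False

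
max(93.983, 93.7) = 93.983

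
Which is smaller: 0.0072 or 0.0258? 0.0072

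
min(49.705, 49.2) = 49.2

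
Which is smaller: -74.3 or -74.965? -74.965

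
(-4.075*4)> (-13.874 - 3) True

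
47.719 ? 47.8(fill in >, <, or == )<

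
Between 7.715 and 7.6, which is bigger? 7.715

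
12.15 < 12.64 True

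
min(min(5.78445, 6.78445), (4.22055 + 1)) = 5.22055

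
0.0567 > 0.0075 True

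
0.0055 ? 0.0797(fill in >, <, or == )<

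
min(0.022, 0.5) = 0.022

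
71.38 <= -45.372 False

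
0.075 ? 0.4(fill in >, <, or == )<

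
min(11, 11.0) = 11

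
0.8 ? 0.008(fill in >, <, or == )>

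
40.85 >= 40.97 False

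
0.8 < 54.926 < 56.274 True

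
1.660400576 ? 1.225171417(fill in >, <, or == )>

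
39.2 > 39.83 False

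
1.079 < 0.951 False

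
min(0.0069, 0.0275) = 0.0069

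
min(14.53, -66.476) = -66.476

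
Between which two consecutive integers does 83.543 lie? 83 and 84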